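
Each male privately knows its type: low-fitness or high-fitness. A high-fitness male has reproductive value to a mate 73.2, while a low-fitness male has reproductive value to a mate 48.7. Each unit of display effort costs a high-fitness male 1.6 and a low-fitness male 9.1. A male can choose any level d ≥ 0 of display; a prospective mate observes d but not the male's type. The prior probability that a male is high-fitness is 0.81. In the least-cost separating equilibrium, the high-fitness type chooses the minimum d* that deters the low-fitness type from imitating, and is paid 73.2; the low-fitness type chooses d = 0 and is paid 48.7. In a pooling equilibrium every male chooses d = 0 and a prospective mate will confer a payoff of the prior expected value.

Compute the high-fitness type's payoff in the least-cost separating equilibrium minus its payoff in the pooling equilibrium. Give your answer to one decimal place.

Least-cost separating signal: d* solves 48.7 = 73.2 − 9.1·d*, so d* = (73.2 − 48.7)/9.1 ≈ 2.6923.
High-fitness type's separating payoff: 73.2 − 1.6 × d* = 73.2 − 1.6 × (73.2 − 48.7)/9.1 = 73.2 − 39.2/9.1 ≈ 68.892.
Pooling payoff: 0.81 × 73.2 + 0.19 × 48.7 = 68.545.
Difference: 68.892 − 68.545 = 0.347, i.e. 0.3 to one decimal place.
The high-fitness type prefers to separate.

0.3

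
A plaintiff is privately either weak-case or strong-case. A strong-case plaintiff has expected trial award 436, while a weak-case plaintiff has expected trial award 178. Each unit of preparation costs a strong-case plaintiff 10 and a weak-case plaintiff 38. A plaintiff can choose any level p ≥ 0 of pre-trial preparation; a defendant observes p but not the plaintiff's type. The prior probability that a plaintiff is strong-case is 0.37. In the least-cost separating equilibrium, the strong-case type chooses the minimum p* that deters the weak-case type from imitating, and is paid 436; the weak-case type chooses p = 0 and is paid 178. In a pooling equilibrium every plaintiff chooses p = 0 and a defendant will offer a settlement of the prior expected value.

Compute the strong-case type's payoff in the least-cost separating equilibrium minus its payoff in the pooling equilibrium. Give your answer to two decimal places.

Least-cost separating signal: p* solves 178 = 436 − 38·p*, so p* = (436 − 178)/38 ≈ 6.7895.
Strong-case type's separating payoff: 436 − 10 × p* = 436 − 10 × (436 − 178)/38 = 436 − 2580/38 ≈ 368.1053.
Pooling payoff: 0.37 × 436 + 0.63 × 178 = 273.46.
Difference: 368.1053 − 273.46 = 94.6453, i.e. 94.65 to two decimal places.
The strong-case type prefers to separate.

94.65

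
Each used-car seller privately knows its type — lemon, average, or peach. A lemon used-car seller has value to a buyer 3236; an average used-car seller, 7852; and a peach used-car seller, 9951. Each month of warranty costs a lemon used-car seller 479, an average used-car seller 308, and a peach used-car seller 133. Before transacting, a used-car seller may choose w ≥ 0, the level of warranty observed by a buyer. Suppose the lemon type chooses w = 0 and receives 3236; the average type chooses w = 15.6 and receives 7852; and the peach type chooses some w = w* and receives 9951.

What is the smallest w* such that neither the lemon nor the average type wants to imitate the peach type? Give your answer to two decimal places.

Average type (on-path payoff 7852 − 308×15.6 = 3047.2) won't mimic when 3047.2 ≥ 9951 − 308·w*, i.e. w* ≥ 22.41.
Lemon type (on-path payoff 3236) won't mimic when 3236 ≥ 9951 − 479·w*, i.e. w* ≥ 14.02.
Both must hold, so w* = max(14.02, 22.41) = 22.41. The average type's constraint binds.

22.41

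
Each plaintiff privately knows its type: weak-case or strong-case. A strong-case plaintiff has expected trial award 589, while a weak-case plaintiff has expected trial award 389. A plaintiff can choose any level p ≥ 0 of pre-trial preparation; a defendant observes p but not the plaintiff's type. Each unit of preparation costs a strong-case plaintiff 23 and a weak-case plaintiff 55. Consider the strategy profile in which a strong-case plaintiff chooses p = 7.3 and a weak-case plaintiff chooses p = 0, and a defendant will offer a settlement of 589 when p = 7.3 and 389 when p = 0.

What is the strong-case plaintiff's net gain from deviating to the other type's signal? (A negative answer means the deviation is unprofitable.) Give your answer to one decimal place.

-32.1

Playing p = 7.3 the strong-case plaintiff receives 589 − 23 × 7.3 = 421.1.
Deviating to p = 0 yields 389 instead.
Gain from deviating: 389 − 421.1 = -32.1.
The gain is negative, so the strong-case type's incentive-compatibility constraint is satisfied.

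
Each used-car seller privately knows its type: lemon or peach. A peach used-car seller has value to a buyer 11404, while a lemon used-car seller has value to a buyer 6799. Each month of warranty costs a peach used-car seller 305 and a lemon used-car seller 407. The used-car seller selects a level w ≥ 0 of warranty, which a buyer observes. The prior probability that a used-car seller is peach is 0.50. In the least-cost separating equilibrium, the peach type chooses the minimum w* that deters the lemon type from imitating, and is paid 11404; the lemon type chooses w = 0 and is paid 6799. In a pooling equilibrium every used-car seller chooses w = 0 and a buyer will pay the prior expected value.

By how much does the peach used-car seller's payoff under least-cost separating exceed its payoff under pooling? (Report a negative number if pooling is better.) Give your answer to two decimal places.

Least-cost separating signal: w* solves 6799 = 11404 − 407·w*, so w* = (11404 − 6799)/407 ≈ 11.3145.
Peach type's separating payoff: 11404 − 305 × w* = 11404 − 305 × (11404 − 6799)/407 = 11404 − 1404525/407 ≈ 7953.0786.
Pooling payoff: 0.50 × 11404 + 0.50 × 6799 = 9101.5.
Difference: 7953.0786 − 9101.5 = -1148.4214, i.e. -1148.42 to two decimal places.
The peach type would prefer the pooling outcome.

-1148.42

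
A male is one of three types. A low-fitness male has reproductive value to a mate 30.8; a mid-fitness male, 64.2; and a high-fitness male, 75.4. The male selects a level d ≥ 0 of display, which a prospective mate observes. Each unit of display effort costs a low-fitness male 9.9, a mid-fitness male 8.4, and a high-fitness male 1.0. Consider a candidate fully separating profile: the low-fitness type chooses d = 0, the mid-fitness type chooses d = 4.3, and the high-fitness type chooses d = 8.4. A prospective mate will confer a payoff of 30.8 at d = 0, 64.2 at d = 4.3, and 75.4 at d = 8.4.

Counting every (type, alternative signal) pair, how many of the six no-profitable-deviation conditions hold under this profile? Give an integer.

5

High-fitness (own payoff 75.4 − 1.0×8.4 = 67): to d=0 gives 30.8 → no gain ✓; to d=4.3 gives 64.2 − 1.0×4.3 = 59.9 → no gain ✓.
Mid-fitness (own payoff 64.2 − 8.4×4.3 = 28.08): to d=0 gives 30.8 → profitable ✗; to d=8.4 gives 75.4 − 8.4×8.4 = 4.84 → no gain ✓.
Low-fitness (own payoff 30.8): to d=4.3 gives 64.2 − 9.9×4.3 = 21.63 → no gain ✓; to d=8.4 gives 75.4 − 9.9×8.4 = -7.76 → no gain ✓.
5 of the 6 constraints hold; not an equilibrium.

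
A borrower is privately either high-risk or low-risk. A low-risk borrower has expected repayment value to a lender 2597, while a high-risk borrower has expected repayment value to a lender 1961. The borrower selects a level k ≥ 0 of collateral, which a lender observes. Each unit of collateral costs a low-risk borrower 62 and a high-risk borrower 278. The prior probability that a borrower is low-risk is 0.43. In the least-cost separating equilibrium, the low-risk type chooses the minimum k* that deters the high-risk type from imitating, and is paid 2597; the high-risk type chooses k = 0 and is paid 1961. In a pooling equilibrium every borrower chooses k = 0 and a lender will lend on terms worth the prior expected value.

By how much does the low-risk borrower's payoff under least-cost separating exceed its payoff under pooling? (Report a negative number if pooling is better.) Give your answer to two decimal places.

Least-cost separating signal: k* solves 1961 = 2597 − 278·k*, so k* = (2597 − 1961)/278 ≈ 2.2878.
Low-risk type's separating payoff: 2597 − 62 × k* = 2597 − 62 × (2597 − 1961)/278 = 2597 − 39432/278 ≈ 2455.1583.
Pooling payoff: 0.43 × 2597 + 0.57 × 1961 = 2234.48.
Difference: 2455.1583 − 2234.48 = 220.6783, i.e. 220.68 to two decimal places.
The low-risk type prefers to separate.

220.68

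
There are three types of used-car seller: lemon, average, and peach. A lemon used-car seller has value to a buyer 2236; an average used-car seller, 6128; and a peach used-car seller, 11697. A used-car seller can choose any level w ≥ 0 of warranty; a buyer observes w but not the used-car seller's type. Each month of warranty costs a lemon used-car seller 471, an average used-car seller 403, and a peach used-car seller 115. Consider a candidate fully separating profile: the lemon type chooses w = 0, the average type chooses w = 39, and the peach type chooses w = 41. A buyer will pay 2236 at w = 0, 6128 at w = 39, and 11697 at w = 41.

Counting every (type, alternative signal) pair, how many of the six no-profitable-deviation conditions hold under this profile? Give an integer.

Lemon (own payoff 2236): to w=39 gives 6128 − 471×39 = -12241 → no gain ✓; to w=41 gives 11697 − 471×41 = -7614 → no gain ✓.
Average (own payoff 6128 − 403×39 = -9589): to w=0 gives 2236 → profitable ✗; to w=41 gives 11697 − 403×41 = -4826 → profitable ✗.
Peach (own payoff 11697 − 115×41 = 6982): to w=0 gives 2236 → no gain ✓; to w=39 gives 6128 − 115×39 = 1643 → no gain ✓.
4 of the 6 constraints hold; not an equilibrium.

4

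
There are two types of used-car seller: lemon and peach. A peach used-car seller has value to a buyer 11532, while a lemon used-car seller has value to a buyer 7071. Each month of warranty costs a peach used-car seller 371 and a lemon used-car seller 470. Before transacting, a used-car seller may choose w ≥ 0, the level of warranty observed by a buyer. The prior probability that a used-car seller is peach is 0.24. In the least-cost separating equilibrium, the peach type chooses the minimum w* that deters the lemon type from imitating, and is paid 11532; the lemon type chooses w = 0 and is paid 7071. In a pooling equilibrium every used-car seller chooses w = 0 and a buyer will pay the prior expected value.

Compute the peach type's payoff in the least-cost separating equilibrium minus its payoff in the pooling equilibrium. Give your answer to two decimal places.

-130.98

Least-cost separating signal: w* solves 7071 = 11532 − 470·w*, so w* = (11532 − 7071)/470 ≈ 9.4915.
Peach type's separating payoff: 11532 − 371 × w* = 11532 − 371 × (11532 − 7071)/470 = 11532 − 1655031/470 ≈ 8010.6574.
Pooling payoff: 0.24 × 11532 + 0.76 × 7071 = 8141.64.
Difference: 8010.6574 − 8141.64 = -130.9826, i.e. -130.98 to two decimal places.
The peach type would prefer the pooling outcome.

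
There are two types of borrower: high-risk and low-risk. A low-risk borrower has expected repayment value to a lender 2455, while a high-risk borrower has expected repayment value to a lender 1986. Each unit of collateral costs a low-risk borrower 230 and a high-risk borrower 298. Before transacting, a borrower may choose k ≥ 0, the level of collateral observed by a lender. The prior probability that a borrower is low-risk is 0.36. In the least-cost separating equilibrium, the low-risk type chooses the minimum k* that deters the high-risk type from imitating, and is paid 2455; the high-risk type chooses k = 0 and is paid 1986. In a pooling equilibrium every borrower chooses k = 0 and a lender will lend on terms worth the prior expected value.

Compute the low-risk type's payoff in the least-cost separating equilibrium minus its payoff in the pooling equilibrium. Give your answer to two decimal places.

-61.82

Least-cost separating signal: k* solves 1986 = 2455 − 298·k*, so k* = (2455 − 1986)/298 ≈ 1.5738.
Low-risk type's separating payoff: 2455 − 230 × k* = 2455 − 230 × (2455 − 1986)/298 = 2455 − 107870/298 ≈ 2093.0201.
Pooling payoff: 0.36 × 2455 + 0.64 × 1986 = 2154.84.
Difference: 2093.0201 − 2154.84 = -61.8199, i.e. -61.82 to two decimal places.
The low-risk type would prefer the pooling outcome.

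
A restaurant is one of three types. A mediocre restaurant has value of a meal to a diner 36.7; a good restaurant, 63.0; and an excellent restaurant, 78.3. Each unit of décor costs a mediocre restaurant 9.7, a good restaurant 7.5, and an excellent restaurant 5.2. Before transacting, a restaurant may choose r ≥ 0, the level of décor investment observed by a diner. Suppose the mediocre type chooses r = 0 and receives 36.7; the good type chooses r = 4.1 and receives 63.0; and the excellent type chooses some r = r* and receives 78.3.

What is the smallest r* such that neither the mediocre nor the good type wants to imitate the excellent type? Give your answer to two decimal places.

6.14

Mediocre type (on-path payoff 36.7) won't mimic when 36.7 ≥ 78.3 − 9.7·r*, i.e. r* ≥ 4.29.
Good type (on-path payoff 63.0 − 7.5×4.1 = 32.25) won't mimic when 32.25 ≥ 78.3 − 7.5·r*, i.e. r* ≥ 6.14.
Both must hold, so r* = max(4.29, 6.14) = 6.14. The good type's constraint binds.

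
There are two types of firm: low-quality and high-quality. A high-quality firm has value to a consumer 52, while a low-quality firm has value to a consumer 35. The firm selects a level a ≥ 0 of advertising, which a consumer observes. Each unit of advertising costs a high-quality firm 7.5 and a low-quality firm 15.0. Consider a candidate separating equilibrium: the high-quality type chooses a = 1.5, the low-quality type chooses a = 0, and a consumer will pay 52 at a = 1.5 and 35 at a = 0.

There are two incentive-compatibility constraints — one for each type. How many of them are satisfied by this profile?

2

Low-quality type: stay at 0 → 35; mimic → 52 − 15.0 × 1.5 = 29.5. IC holds (35 ≥ 29.5).
High-quality type: signal → 52 − 7.5 × 1.5 = 40.75; deviate to 0 → 35. IC holds (40.75 ≥ 35).
2 of 2 constraints hold, so this is a separating equilibrium.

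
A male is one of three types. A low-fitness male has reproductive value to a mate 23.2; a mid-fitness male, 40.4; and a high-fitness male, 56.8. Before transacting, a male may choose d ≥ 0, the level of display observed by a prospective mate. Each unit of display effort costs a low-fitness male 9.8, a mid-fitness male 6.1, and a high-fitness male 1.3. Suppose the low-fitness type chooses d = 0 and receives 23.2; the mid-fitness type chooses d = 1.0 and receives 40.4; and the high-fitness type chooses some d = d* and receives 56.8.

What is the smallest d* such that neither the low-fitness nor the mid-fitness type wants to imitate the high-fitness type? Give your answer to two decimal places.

Mid-fitness type (on-path payoff 40.4 − 6.1×1.0 = 34.3) won't mimic when 34.3 ≥ 56.8 − 6.1·d*, i.e. d* ≥ 3.69.
Low-fitness type (on-path payoff 23.2) won't mimic when 23.2 ≥ 56.8 − 9.8·d*, i.e. d* ≥ 3.43.
Both must hold, so d* = max(3.43, 3.69) = 3.69. The mid-fitness type's constraint binds.

3.69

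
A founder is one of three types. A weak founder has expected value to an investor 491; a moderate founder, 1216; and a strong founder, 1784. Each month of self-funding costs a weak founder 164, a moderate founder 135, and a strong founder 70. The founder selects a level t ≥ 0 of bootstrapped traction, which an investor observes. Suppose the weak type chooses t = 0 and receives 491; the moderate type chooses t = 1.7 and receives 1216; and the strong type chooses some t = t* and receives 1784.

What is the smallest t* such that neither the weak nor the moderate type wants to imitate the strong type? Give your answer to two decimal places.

7.88

Moderate type (on-path payoff 1216 − 135×1.7 = 986.5) won't mimic when 986.5 ≥ 1784 − 135·t*, i.e. t* ≥ 5.91.
Weak type (on-path payoff 491) won't mimic when 491 ≥ 1784 − 164·t*, i.e. t* ≥ 7.88.
Both must hold, so t* = max(7.88, 5.91) = 7.88. The weak type's constraint binds.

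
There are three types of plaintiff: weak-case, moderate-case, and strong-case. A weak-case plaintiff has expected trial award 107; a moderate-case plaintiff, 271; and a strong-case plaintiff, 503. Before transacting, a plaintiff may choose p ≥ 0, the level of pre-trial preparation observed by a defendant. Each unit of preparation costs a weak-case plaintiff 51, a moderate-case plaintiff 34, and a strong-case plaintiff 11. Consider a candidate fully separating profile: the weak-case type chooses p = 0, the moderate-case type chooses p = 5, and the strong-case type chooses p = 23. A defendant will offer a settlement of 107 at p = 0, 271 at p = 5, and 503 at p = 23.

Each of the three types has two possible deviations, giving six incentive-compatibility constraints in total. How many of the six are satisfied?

5

Moderate-case (own payoff 271 − 34×5 = 101): to p=0 gives 107 → profitable ✗; to p=23 gives 503 − 34×23 = -279 → no gain ✓.
Weak-case (own payoff 107): to p=5 gives 271 − 51×5 = 16 → no gain ✓; to p=23 gives 503 − 51×23 = -670 → no gain ✓.
Strong-case (own payoff 503 − 11×23 = 250): to p=0 gives 107 → no gain ✓; to p=5 gives 271 − 11×5 = 216 → no gain ✓.
5 of the 6 constraints hold; not an equilibrium.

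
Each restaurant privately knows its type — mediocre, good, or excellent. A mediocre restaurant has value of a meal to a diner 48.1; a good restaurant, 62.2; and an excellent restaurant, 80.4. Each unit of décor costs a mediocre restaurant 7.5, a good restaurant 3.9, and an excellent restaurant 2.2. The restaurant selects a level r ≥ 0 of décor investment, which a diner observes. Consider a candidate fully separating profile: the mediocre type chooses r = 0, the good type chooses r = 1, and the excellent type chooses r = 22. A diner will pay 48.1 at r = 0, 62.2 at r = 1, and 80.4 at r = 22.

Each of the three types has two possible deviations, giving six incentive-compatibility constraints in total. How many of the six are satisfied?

3

Excellent (own payoff 80.4 − 2.2×22 = 32): to r=0 gives 48.1 → profitable ✗; to r=1 gives 62.2 − 2.2×1 = 60 → profitable ✗.
Good (own payoff 62.2 − 3.9×1 = 58.3): to r=0 gives 48.1 → no gain ✓; to r=22 gives 80.4 − 3.9×22 = -5.4 → no gain ✓.
Mediocre (own payoff 48.1): to r=1 gives 62.2 − 7.5×1 = 54.7 → profitable ✗; to r=22 gives 80.4 − 7.5×22 = -84.6 → no gain ✓.
3 of the 6 constraints hold; not an equilibrium.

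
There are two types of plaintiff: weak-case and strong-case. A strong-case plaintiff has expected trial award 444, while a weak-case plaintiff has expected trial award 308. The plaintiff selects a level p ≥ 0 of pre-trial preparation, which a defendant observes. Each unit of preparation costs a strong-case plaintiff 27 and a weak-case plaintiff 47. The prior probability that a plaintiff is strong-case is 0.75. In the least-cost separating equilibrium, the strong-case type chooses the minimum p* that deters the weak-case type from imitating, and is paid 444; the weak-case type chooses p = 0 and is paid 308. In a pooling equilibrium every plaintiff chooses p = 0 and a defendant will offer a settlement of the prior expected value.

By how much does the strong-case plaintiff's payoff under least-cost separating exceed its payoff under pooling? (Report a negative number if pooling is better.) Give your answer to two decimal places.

Least-cost separating signal: p* solves 308 = 444 − 47·p*, so p* = (444 − 308)/47 ≈ 2.8936.
Strong-case type's separating payoff: 444 − 27 × p* = 444 − 27 × (444 − 308)/47 = 444 − 3672/47 ≈ 365.8723.
Pooling payoff: 0.75 × 444 + 0.25 × 308 = 410.
Difference: 365.8723 − 410 = -44.1277, i.e. -44.13 to two decimal places.
The strong-case type would prefer the pooling outcome.

-44.13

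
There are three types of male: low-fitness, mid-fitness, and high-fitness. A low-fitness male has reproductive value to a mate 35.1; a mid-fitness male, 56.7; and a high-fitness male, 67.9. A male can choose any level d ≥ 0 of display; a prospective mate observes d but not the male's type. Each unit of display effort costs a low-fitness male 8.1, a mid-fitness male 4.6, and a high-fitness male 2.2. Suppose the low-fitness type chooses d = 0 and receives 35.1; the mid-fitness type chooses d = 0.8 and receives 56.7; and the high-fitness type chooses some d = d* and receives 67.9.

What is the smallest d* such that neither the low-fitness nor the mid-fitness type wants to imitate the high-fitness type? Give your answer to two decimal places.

Mid-fitness type (on-path payoff 56.7 − 4.6×0.8 = 53.02) won't mimic when 53.02 ≥ 67.9 − 4.6·d*, i.e. d* ≥ 3.23.
Low-fitness type (on-path payoff 35.1) won't mimic when 35.1 ≥ 67.9 − 8.1·d*, i.e. d* ≥ 4.05.
Both must hold, so d* = max(4.05, 3.23) = 4.05. The low-fitness type's constraint binds.

4.05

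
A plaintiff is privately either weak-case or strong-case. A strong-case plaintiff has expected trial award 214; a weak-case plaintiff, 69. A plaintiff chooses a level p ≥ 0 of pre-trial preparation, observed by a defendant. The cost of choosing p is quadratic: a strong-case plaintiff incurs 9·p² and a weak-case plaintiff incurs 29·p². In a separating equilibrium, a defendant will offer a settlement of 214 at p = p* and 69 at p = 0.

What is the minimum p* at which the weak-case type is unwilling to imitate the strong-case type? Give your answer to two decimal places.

The weak-case type at p = 0 receives 69; imitating at p* yields 214 − 29·p*².
Indifference: 69 = 214 − 29·p*², so p*² = (214 − 69) / 29 = 5.
p* = √5 ≈ 2.24.

2.24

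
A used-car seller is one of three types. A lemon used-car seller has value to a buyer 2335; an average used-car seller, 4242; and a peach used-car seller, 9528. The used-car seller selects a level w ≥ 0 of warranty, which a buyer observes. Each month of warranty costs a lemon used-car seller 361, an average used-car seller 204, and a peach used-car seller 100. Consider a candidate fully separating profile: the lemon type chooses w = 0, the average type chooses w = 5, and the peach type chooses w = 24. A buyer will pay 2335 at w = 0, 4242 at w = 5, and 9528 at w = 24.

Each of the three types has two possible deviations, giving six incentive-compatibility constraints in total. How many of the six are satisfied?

4

Lemon (own payoff 2335): to w=5 gives 4242 − 361×5 = 2437 → profitable ✗; to w=24 gives 9528 − 361×24 = 864 → no gain ✓.
Peach (own payoff 9528 − 100×24 = 7128): to w=0 gives 2335 → no gain ✓; to w=5 gives 4242 − 100×5 = 3742 → no gain ✓.
Average (own payoff 4242 − 204×5 = 3222): to w=0 gives 2335 → no gain ✓; to w=24 gives 9528 − 204×24 = 4632 → profitable ✗.
4 of the 6 constraints hold; not an equilibrium.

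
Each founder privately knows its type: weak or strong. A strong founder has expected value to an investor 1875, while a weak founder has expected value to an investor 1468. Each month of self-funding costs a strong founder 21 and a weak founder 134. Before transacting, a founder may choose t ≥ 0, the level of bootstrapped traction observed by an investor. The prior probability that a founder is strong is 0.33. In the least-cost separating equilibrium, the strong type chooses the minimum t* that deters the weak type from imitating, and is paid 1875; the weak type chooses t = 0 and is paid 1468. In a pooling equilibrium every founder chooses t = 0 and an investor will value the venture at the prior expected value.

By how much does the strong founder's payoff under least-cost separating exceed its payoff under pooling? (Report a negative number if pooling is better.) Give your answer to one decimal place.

Least-cost separating signal: t* solves 1468 = 1875 − 134·t*, so t* = (1875 − 1468)/134 ≈ 3.0373.
Strong type's separating payoff: 1875 − 21 × t* = 1875 − 21 × (1875 − 1468)/134 = 1875 − 8547/134 ≈ 1811.216.
Pooling payoff: 0.33 × 1875 + 0.67 × 1468 = 1602.31.
Difference: 1811.216 − 1602.31 = 208.906, i.e. 208.9 to one decimal place.
The strong type prefers to separate.

208.9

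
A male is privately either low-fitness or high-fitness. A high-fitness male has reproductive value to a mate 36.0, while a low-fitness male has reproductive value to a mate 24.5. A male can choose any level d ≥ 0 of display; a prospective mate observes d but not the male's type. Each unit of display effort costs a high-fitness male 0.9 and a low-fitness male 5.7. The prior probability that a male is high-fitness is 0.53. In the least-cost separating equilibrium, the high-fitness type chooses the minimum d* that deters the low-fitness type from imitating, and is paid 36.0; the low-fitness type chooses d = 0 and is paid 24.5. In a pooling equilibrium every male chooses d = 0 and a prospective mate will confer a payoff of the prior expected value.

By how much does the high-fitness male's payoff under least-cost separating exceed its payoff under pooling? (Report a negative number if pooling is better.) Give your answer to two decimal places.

3.59

Least-cost separating signal: d* solves 24.5 = 36.0 − 5.7·d*, so d* = (36.0 − 24.5)/5.7 ≈ 2.0175.
High-fitness type's separating payoff: 36.0 − 0.9 × d* = 36.0 − 0.9 × (36.0 − 24.5)/5.7 = 36.0 − 10.35/5.7 ≈ 34.1842.
Pooling payoff: 0.53 × 36.0 + 0.47 × 24.5 = 30.595.
Difference: 34.1842 − 30.595 = 3.5892, i.e. 3.59 to two decimal places.
The high-fitness type prefers to separate.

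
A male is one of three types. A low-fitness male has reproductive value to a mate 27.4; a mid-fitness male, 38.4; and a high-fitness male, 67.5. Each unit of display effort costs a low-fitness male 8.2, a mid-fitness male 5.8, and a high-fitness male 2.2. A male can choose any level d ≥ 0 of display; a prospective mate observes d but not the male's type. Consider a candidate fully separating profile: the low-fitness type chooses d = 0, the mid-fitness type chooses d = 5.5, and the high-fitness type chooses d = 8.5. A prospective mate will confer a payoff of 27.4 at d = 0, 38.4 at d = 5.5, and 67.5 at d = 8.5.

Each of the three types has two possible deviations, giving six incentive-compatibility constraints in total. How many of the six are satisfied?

4

Mid-fitness (own payoff 38.4 − 5.8×5.5 = 6.5): to d=0 gives 27.4 → profitable ✗; to d=8.5 gives 67.5 − 5.8×8.5 = 18.2 → profitable ✗.
Low-fitness (own payoff 27.4): to d=5.5 gives 38.4 − 8.2×5.5 = -6.7 → no gain ✓; to d=8.5 gives 67.5 − 8.2×8.5 = -2.2 → no gain ✓.
High-fitness (own payoff 67.5 − 2.2×8.5 = 48.8): to d=0 gives 27.4 → no gain ✓; to d=5.5 gives 38.4 − 2.2×5.5 = 26.3 → no gain ✓.
4 of the 6 constraints hold; not an equilibrium.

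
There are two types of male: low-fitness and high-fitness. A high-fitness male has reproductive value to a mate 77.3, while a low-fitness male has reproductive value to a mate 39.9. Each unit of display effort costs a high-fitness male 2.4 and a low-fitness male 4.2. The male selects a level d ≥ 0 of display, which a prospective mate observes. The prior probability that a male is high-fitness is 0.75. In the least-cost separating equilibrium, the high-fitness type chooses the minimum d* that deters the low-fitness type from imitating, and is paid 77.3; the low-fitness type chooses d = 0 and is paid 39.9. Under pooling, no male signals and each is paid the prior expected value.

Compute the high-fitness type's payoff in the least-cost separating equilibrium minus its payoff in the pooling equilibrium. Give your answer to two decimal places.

-12.02

Least-cost separating signal: d* solves 39.9 = 77.3 − 4.2·d*, so d* = (77.3 − 39.9)/4.2 ≈ 8.9048.
High-fitness type's separating payoff: 77.3 − 2.4 × d* = 77.3 − 2.4 × (77.3 − 39.9)/4.2 = 77.3 − 89.76/4.2 ≈ 55.9286.
Pooling payoff: 0.75 × 77.3 + 0.25 × 39.9 = 67.95.
Difference: 55.9286 − 67.95 = -12.0214, i.e. -12.02 to two decimal places.
The high-fitness type would prefer the pooling outcome.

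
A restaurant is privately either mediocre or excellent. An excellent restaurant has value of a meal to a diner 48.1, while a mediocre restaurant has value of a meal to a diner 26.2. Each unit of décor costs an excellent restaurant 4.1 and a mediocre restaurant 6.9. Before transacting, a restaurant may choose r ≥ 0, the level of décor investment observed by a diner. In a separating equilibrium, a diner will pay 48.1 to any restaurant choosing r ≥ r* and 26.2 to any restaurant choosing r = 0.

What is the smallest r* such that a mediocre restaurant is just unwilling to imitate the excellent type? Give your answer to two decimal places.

A mediocre restaurant choosing r = 0 receives 26.2.
Imitating at r* instead would pay 48.1 at cost 6.9·r*, netting 48.1 − 6.9·r*.
Indifference: 26.2 = 48.1 − 6.9·r*, so r* = (48.1 − 26.2) / 6.9 ≈ 3.17.
This is the mediocre type's binding incentive-compatibility constraint; any r ≥ 3.17 sustains separation on that side.

3.17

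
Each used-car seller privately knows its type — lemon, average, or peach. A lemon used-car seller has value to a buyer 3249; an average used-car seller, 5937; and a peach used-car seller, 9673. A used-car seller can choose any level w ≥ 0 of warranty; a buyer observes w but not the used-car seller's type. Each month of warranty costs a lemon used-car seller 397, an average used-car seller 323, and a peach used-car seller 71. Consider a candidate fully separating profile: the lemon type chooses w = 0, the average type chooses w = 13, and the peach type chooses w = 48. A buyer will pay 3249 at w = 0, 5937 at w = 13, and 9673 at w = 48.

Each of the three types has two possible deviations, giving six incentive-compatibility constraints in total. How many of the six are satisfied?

Average (own payoff 5937 − 323×13 = 1738): to w=0 gives 3249 → profitable ✗; to w=48 gives 9673 − 323×48 = -5831 → no gain ✓.
Peach (own payoff 9673 − 71×48 = 6265): to w=0 gives 3249 → no gain ✓; to w=13 gives 5937 − 71×13 = 5014 → no gain ✓.
Lemon (own payoff 3249): to w=13 gives 5937 − 397×13 = 776 → no gain ✓; to w=48 gives 9673 − 397×48 = -9383 → no gain ✓.
5 of the 6 constraints hold; not an equilibrium.

5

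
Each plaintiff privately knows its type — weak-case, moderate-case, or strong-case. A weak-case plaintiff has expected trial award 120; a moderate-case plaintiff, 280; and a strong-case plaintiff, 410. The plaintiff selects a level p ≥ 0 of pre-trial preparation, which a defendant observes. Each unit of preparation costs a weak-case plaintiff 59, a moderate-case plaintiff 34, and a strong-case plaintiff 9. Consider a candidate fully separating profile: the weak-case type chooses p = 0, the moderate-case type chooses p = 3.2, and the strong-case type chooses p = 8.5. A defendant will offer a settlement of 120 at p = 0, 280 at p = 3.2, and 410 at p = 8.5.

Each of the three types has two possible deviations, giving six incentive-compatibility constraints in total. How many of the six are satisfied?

Strong-case (own payoff 410 − 9×8.5 = 333.5): to p=0 gives 120 → no gain ✓; to p=3.2 gives 280 − 9×3.2 = 251.2 → no gain ✓.
Weak-case (own payoff 120): to p=3.2 gives 280 − 59×3.2 = 91.2 → no gain ✓; to p=8.5 gives 410 − 59×8.5 = -91.5 → no gain ✓.
Moderate-case (own payoff 280 − 34×3.2 = 171.2): to p=0 gives 120 → no gain ✓; to p=8.5 gives 410 − 34×8.5 = 121 → no gain ✓.
6 of the 6 constraints hold; this profile is a separating equilibrium.

6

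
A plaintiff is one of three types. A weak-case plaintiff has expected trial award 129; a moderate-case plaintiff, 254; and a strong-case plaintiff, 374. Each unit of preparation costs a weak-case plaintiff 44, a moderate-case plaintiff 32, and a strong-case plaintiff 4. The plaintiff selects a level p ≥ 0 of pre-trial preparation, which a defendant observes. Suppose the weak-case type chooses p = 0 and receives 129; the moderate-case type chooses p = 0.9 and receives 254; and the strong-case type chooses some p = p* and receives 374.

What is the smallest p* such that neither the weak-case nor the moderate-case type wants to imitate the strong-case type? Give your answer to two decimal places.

5.57

Moderate-case type (on-path payoff 254 − 32×0.9 = 225.2) won't mimic when 225.2 ≥ 374 − 32·p*, i.e. p* ≥ 4.65.
Weak-case type (on-path payoff 129) won't mimic when 129 ≥ 374 − 44·p*, i.e. p* ≥ 5.57.
Both must hold, so p* = max(5.57, 4.65) = 5.57. The weak-case type's constraint binds.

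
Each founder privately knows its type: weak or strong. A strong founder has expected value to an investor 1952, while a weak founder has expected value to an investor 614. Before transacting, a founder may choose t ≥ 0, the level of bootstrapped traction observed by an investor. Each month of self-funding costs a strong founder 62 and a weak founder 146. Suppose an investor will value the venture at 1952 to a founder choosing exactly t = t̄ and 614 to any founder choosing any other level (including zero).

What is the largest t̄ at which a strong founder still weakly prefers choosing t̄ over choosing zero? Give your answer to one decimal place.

Choosing t̄ yields the strong type 1952 − 62·t̄; choosing zero yields 614.
The strong type is indifferent at 1952 − 62·t̄ = 614, i.e. t̄ = (1952 − 614) / 62 ≈ 21.6.
For any t̄ above 21.6 the strong type would rather pool at zero, so separation collapses.

21.6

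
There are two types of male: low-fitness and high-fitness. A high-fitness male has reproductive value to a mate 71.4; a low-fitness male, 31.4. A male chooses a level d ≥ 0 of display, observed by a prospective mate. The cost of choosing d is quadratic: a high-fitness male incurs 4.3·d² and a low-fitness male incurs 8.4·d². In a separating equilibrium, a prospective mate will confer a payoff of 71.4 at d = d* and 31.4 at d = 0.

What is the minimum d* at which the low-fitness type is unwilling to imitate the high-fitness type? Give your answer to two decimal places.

2.18

The low-fitness type at d = 0 receives 31.4; imitating at d* yields 71.4 − 8.4·d*².
Indifference: 31.4 = 71.4 − 8.4·d*², so d*² = (71.4 − 31.4) / 8.4 ≈ 4.7619.
d* = √4.7619 ≈ 2.18.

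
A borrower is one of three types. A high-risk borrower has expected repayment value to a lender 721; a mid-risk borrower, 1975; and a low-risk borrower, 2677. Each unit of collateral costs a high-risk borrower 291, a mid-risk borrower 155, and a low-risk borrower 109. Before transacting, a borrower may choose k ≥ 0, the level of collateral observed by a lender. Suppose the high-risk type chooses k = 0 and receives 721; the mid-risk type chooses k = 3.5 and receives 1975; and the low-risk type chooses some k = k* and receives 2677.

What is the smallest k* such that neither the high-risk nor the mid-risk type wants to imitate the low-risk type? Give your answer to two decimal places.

Mid-risk type (on-path payoff 1975 − 155×3.5 = 1432.5) won't mimic when 1432.5 ≥ 2677 − 155·k*, i.e. k* ≥ 8.03.
High-risk type (on-path payoff 721) won't mimic when 721 ≥ 2677 − 291·k*, i.e. k* ≥ 6.72.
Both must hold, so k* = max(6.72, 8.03) = 8.03. The mid-risk type's constraint binds.

8.03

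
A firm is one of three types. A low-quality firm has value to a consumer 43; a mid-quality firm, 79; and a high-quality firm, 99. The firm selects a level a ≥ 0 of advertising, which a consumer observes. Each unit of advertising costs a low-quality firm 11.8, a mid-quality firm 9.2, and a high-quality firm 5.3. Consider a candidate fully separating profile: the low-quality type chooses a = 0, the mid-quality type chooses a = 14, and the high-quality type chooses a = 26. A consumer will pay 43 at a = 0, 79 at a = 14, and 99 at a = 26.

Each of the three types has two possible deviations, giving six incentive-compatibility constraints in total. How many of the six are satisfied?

3

High-quality (own payoff 99 − 5.3×26 = -38.8): to a=0 gives 43 → profitable ✗; to a=14 gives 79 − 5.3×14 = 4.8 → profitable ✗.
Low-quality (own payoff 43): to a=14 gives 79 − 11.8×14 = -86.2 → no gain ✓; to a=26 gives 99 − 11.8×26 = -207.8 → no gain ✓.
Mid-quality (own payoff 79 − 9.2×14 = -49.8): to a=0 gives 43 → profitable ✗; to a=26 gives 99 − 9.2×26 = -140.2 → no gain ✓.
3 of the 6 constraints hold; not an equilibrium.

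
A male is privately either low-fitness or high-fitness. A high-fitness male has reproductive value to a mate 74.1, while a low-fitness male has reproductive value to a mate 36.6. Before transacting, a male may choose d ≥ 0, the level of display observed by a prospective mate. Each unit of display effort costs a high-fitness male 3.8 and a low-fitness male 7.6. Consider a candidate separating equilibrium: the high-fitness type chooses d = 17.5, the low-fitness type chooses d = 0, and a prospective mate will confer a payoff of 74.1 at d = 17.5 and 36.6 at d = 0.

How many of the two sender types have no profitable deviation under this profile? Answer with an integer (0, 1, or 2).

1

High-fitness type: signal → 74.1 − 3.8 × 17.5 = 7.6; deviate to 0 → 36.6. IC fails (7.6 < 36.6).
Low-fitness type: stay at 0 → 36.6; mimic → 74.1 − 7.6 × 17.5 = -58.9. IC holds (36.6 ≥ -58.9).
1 of 2 constraints hold, so this profile is not an equilibrium.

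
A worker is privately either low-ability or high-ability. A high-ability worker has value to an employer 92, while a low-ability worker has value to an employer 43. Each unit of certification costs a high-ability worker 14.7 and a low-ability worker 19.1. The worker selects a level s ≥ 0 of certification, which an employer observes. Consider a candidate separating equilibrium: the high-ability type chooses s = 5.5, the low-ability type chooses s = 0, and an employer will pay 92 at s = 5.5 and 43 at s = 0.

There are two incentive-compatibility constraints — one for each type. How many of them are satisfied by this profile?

1

Low-ability type: stay at 0 → 43; mimic → 92 − 19.1 × 5.5 = -13.05. IC holds (43 ≥ -13.05).
High-ability type: signal → 92 − 14.7 × 5.5 = 11.15; deviate to 0 → 43. IC fails (11.15 < 43).
1 of 2 constraints hold, so this profile is not an equilibrium.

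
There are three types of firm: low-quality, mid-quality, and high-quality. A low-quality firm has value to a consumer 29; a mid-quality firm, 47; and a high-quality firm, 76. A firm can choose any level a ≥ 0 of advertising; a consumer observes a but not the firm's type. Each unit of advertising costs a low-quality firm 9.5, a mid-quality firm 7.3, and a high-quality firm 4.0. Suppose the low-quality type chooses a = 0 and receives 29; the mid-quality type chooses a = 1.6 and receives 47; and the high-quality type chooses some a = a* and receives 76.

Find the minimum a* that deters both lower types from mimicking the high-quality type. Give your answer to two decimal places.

5.57

Mid-quality type (on-path payoff 47 − 7.3×1.6 = 35.32) won't mimic when 35.32 ≥ 76 − 7.3·a*, i.e. a* ≥ 5.57.
Low-quality type (on-path payoff 29) won't mimic when 29 ≥ 76 − 9.5·a*, i.e. a* ≥ 4.95.
Both must hold, so a* = max(4.95, 5.57) = 5.57. The mid-quality type's constraint binds.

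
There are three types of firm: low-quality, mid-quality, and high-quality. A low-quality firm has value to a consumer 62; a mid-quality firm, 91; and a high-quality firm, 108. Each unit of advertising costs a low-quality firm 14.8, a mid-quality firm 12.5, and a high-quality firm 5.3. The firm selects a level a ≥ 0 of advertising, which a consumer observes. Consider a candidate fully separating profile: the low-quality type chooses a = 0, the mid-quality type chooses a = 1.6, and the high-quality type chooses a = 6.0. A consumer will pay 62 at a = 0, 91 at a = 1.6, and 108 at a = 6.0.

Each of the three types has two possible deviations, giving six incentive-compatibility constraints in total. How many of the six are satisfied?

Low-quality (own payoff 62): to a=1.6 gives 91 − 14.8×1.6 = 67.32 → profitable ✗; to a=6.0 gives 108 − 14.8×6.0 = 19.2 → no gain ✓.
High-quality (own payoff 108 − 5.3×6.0 = 76.2): to a=0 gives 62 → no gain ✓; to a=1.6 gives 91 − 5.3×1.6 = 82.52 → profitable ✗.
Mid-quality (own payoff 91 − 12.5×1.6 = 71): to a=0 gives 62 → no gain ✓; to a=6.0 gives 108 − 12.5×6.0 = 33 → no gain ✓.
4 of the 6 constraints hold; not an equilibrium.

4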